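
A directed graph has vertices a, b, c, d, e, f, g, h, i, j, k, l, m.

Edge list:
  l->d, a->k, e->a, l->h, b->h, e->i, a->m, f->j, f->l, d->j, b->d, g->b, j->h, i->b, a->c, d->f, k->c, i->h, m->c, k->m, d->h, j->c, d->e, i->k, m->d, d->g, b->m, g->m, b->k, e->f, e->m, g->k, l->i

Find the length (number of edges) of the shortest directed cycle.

3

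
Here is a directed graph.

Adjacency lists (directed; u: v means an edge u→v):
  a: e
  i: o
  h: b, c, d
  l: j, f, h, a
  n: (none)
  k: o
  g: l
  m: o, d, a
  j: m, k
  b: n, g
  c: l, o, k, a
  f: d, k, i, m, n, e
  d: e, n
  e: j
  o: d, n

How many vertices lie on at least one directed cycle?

A vertex is on a directed cycle iff it belongs to a strongly connected component of size ≥ 2 (or has a self-loop).
The vertices on cycles are {a, b, c, d, e, g, h, j, k, l, m, o} — 12 in total.

12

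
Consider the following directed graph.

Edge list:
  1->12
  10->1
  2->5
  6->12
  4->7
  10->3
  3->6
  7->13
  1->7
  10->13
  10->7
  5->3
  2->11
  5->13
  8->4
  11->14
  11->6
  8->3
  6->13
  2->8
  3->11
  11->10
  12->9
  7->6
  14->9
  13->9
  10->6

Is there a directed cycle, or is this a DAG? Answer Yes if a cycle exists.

Yes

DFS with white/gray/black marking, starting from 1:
1 gray
  7 gray
    6 gray
      12 gray
        9 gray
        9 black
      12 black
      13 gray
        13→9: 9 black — skip
      13 black
    6 black
    7→13: 13 black — skip
  7 black
  1→12: 12 black — skip
1 black
2 gray
  5 gray
    5→13: 13 black — skip
    3 gray
      11 gray
        14 gray
          14→9: 9 black — skip
        14 black
        11→6: 6 black — skip
        10 gray
          10→6: 6 black — skip
          10→1: 1 black — skip
          10→7: 7 black — skip
          10→13: 13 black — skip
          10→3: 3 is gray → back edge
Back edge found, so a cycle exists: 3 → 11 → 10 → 3.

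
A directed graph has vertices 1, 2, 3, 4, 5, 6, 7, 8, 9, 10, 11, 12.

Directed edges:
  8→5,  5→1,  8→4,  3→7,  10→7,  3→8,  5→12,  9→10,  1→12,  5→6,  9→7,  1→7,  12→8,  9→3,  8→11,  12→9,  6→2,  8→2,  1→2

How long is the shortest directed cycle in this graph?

3

For each vertex v, BFS finds the shortest path from v back to v.
The shortest such closed walk is 8 → 5 → 12 → 8, length 3.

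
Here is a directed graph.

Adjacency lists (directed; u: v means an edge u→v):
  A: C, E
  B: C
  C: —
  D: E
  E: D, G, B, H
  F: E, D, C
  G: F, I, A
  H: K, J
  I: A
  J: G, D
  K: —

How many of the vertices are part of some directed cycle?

8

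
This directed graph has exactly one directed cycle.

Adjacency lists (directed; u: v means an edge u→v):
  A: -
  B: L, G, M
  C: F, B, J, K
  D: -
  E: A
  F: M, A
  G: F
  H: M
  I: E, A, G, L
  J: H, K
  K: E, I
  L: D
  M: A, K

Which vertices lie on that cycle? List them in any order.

F, G, I, K, M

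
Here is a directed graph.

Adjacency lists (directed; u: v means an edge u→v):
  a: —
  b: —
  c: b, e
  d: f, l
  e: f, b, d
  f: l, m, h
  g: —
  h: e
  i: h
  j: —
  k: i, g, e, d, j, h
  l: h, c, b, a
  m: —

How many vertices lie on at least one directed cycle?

6

A vertex is on a directed cycle iff it belongs to a strongly connected component of size ≥ 2 (or has a self-loop).
The vertices on cycles are {c, d, e, f, h, l} — 6 in total.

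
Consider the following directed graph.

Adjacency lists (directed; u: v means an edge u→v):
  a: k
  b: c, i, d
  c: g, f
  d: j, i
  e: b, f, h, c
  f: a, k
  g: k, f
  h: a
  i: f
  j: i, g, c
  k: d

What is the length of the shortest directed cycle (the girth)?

4

For each vertex v, BFS finds the shortest path from v back to v.
The shortest such closed walk is d → i → f → k → d, length 4.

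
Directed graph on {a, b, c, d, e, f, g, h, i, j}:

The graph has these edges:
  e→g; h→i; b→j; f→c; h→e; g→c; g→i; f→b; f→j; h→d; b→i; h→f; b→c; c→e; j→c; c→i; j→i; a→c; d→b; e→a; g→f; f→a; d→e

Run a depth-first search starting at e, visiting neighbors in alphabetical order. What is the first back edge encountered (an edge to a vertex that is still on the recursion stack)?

c->e

DFS from e (visiting neighbors in alphabetical order); mark gray on enter, black on exit:
e gray
  a gray
    c gray
      c→e: e is gray → back edge
First back edge: c → e.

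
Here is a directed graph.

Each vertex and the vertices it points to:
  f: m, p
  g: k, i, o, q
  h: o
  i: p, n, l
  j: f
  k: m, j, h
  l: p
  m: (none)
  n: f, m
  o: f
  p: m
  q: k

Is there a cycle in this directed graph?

No

DFS with white/gray/black marking, starting from k:
k gray
  m gray
  m black
  j gray
    f gray
      f→m: m black — skip
      p gray
        p→m: m black — skip
      p black
    f black
  j black
  h gray
    o gray
      o→f: f black — skip
    o black
  h black
k black
g gray
  g→k: k black — skip
  i gray
    i→p: p black — skip
    n gray
      n→f: f black — skip
      n→m: m black — skip
    n black
    l gray
      l→p: p black — skip
    l black
  i black
  g→o: o black — skip
  q gray
    q→k: k black — skip
  q black
g black
Every edge goes to a white or black vertex — no back edge, so the graph is acyclic.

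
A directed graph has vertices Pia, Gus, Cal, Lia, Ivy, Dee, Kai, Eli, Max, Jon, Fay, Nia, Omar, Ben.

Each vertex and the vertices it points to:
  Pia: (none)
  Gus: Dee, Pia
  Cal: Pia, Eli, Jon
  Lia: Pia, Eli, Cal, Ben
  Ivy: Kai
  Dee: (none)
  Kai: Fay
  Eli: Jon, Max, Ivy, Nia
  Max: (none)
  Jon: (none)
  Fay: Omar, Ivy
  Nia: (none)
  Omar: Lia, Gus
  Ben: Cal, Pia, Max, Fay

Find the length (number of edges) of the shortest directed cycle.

For each vertex v, BFS finds the shortest path from v back to v.
The shortest such closed walk is Fay → Ivy → Kai → Fay, length 3.

3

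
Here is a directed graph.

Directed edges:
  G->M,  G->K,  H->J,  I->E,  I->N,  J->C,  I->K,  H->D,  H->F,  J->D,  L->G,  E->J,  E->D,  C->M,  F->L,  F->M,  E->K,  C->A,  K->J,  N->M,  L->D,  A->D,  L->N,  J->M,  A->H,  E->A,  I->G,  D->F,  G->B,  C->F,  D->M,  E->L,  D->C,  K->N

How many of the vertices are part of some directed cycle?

A vertex is on a directed cycle iff it belongs to a strongly connected component of size ≥ 2 (or has a self-loop).
The vertices on cycles are {A, C, D, F, G, H, J, K, L} — 9 in total.

9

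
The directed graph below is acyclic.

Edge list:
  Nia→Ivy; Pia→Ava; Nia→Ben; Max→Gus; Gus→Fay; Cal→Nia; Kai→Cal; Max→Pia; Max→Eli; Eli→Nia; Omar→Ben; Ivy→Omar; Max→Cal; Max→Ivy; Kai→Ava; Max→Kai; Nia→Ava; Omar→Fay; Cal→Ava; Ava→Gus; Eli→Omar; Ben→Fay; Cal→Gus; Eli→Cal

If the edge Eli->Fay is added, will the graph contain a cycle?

Adding Eli→Fay creates a cycle iff Fay can already reach Eli.
Explore from Fay: no path reaches Eli. The graph stays acyclic.

No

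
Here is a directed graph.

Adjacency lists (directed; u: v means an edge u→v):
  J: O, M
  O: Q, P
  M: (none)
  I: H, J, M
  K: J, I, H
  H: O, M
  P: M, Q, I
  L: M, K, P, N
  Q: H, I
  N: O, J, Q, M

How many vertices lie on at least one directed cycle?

A vertex is on a directed cycle iff it belongs to a strongly connected component of size ≥ 2 (or has a self-loop).
The vertices on cycles are {H, I, J, O, P, Q} — 6 in total.

6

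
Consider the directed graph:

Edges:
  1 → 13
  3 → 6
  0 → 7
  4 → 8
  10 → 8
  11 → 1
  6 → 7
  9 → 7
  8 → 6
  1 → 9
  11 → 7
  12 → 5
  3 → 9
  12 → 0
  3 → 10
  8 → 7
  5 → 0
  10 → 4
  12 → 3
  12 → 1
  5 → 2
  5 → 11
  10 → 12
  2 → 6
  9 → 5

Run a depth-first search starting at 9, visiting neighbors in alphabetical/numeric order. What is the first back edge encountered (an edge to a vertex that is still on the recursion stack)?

DFS from 9 (visiting neighbors in alphabetical/numeric order); mark gray on enter, black on exit:
9 gray
  5 gray
    0 gray
      7 gray
      7 black
    0 black
    2 gray
      6 gray
        6→7: 7 black — skip
      6 black
    2 black
    11 gray
      1 gray
        1→9: 9 is gray → back edge
First back edge: 1 → 9.

1→9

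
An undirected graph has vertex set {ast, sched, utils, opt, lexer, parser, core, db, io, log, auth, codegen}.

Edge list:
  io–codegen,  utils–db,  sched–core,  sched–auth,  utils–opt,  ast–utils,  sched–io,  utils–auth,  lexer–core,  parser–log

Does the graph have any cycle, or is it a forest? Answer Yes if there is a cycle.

DFS, tracking each vertex's parent; an edge to a visited non-parent vertex closes a cycle.
Start from ast:
visit ast (parent –)
  visit utils (parent ast)
    visit db (parent utils)
      db–utils: parent, skip
    visit opt (parent utils)
      opt–utils: parent, skip
    visit auth (parent utils)
      auth–utils: parent, skip
      visit sched (parent auth)
        visit io (parent sched)
          io–sched: parent, skip
          visit codegen (parent io)
            codegen–io: parent, skip
        sched–auth: parent, skip
        visit core (parent sched)
          core–sched: parent, skip
          visit lexer (parent core)
            lexer–core: parent, skip
    utils–ast: parent, skip
visit parser (parent –)
  visit log (parent parser)
    log–parser: parent, skip
No non-parent visited neighbor found — the graph is a forest.

No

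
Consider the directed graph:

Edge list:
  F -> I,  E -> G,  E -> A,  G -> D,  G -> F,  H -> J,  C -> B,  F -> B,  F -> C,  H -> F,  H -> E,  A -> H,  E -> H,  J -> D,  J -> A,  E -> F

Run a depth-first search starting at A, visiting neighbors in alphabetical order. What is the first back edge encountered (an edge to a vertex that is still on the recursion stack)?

E→A

DFS from A (visiting neighbors in alphabetical order); mark gray on enter, black on exit:
A gray
  H gray
    E gray
      E→A: A is gray → back edge
First back edge: E → A.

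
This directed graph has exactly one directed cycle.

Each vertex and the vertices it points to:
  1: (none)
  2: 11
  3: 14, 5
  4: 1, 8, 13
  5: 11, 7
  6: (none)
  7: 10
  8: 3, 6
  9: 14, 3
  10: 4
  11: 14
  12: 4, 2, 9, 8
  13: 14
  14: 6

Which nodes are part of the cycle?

3, 4, 5, 7, 8, 10

DFS with gray/black marking from 4:
4 gray
  1 gray
  1 black
  8 gray
    3 gray
      14 gray
        6 gray
        6 black
      14 black
      5 gray
        11 gray
          11→14: 14 black — skip
        11 black
        7 gray
          10 gray
            10→4: 4 is gray → back edge
Back edge closes the cycle 4 → 8 → 3 → 5 → 7 → 10 → 4; its vertices are {3, 4, 5, 7, 8, 10}.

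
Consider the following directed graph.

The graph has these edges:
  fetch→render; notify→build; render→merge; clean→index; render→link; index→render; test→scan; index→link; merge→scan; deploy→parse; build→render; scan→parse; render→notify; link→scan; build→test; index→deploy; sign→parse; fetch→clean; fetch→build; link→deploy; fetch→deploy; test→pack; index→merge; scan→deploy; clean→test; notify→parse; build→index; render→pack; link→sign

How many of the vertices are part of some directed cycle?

4

A vertex is on a directed cycle iff it belongs to a strongly connected component of size ≥ 2 (or has a self-loop).
The vertices on cycles are {build, index, notify, render} — 4 in total.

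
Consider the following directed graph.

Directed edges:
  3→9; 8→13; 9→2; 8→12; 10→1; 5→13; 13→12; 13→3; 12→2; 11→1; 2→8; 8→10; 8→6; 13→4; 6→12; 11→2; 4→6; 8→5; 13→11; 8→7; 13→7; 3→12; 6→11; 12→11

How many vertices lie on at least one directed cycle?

10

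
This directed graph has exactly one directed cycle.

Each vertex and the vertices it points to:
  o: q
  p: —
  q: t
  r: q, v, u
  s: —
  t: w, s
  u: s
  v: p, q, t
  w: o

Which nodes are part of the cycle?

DFS with gray/black marking from t:
t gray
  w gray
    o gray
      q gray
        q→t: t is gray → back edge
Back edge closes the cycle t → w → o → q → t; its vertices are {o, q, t, w}.

o, q, t, w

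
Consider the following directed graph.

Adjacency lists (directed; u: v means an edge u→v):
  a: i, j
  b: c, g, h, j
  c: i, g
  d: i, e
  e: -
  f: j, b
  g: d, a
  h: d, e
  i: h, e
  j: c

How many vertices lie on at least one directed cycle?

7

A vertex is on a directed cycle iff it belongs to a strongly connected component of size ≥ 2 (or has a self-loop).
The vertices on cycles are {a, c, d, g, h, i, j} — 7 in total.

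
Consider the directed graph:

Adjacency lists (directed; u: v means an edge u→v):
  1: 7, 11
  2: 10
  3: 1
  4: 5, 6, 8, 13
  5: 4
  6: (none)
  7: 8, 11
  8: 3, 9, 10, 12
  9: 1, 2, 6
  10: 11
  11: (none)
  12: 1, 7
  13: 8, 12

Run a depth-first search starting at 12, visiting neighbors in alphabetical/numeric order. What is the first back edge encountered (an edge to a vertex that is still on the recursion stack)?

3→1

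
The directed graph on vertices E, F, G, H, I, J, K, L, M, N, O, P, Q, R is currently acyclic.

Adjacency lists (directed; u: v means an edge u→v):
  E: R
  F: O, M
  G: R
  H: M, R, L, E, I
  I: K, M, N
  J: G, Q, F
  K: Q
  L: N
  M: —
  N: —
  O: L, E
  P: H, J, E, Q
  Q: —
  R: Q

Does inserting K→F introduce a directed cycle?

No

Adding K→F creates a cycle iff F can already reach K.
Explore from F: no path reaches K. The graph stays acyclic.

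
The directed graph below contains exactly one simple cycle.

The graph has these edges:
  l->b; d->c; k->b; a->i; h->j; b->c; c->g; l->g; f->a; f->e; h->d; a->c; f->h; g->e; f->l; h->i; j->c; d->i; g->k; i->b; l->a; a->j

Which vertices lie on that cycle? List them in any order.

b, c, g, k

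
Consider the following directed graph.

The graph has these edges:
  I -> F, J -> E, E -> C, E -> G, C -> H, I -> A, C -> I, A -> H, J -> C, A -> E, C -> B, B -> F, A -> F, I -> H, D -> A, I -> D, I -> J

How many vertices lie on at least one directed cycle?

6

A vertex is on a directed cycle iff it belongs to a strongly connected component of size ≥ 2 (or has a self-loop).
The vertices on cycles are {A, C, D, E, I, J} — 6 in total.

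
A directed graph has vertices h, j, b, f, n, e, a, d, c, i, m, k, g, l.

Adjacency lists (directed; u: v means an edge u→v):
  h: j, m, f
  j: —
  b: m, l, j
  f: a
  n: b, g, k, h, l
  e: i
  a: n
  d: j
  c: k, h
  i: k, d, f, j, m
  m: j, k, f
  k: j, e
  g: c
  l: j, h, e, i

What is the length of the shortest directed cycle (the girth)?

3

For each vertex v, BFS finds the shortest path from v back to v.
The shortest such closed walk is e → i → k → e, length 3.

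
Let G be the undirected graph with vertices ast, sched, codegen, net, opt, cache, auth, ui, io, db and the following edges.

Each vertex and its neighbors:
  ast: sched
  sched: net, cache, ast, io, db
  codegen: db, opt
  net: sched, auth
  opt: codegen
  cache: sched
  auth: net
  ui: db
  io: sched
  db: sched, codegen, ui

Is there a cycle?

No

DFS, tracking each vertex's parent; an edge to a visited non-parent vertex closes a cycle.
Start from ui:
visit ui (parent –)
  visit db (parent ui)
    visit sched (parent db)
      visit net (parent sched)
        net–sched: parent, skip
        visit auth (parent net)
          auth–net: parent, skip
      visit cache (parent sched)
        cache–sched: parent, skip
      visit ast (parent sched)
        ast–sched: parent, skip
      visit io (parent sched)
        io–sched: parent, skip
      sched–db: parent, skip
    visit codegen (parent db)
      codegen–db: parent, skip
      visit opt (parent codegen)
        opt–codegen: parent, skip
    db–ui: parent, skip
No non-parent visited neighbor found — the graph is a forest.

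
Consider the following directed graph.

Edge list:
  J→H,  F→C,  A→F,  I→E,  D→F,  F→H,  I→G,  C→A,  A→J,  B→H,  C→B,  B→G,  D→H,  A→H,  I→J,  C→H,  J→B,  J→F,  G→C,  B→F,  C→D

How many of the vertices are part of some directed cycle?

7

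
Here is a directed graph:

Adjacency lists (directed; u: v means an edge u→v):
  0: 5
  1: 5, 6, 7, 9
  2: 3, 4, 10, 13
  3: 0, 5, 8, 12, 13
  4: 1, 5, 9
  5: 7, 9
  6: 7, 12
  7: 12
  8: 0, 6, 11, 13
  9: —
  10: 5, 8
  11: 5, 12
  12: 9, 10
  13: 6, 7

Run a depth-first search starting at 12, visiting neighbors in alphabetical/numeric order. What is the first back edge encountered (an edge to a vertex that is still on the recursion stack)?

7->12

DFS from 12 (visiting neighbors in alphabetical/numeric order); mark gray on enter, black on exit:
12 gray
  9 gray
  9 black
  10 gray
    5 gray
      7 gray
        7→12: 12 is gray → back edge
First back edge: 7 → 12.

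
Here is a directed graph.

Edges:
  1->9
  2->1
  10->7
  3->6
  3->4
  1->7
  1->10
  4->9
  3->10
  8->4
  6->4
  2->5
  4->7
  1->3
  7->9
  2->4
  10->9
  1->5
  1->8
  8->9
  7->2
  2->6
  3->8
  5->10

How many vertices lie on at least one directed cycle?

A vertex is on a directed cycle iff it belongs to a strongly connected component of size ≥ 2 (or has a self-loop).
The vertices on cycles are {1, 2, 3, 4, 5, 6, 7, 8, 10} — 9 in total.

9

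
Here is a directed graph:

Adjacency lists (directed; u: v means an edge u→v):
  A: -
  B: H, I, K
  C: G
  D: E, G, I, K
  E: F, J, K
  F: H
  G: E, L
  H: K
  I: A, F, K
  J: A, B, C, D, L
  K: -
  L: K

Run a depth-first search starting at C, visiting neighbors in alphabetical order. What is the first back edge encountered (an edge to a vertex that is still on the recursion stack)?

DFS from C (visiting neighbors in alphabetical order); mark gray on enter, black on exit:
C gray
  G gray
    E gray
      F gray
        H gray
          K gray
          K black
        H black
      F black
      J gray
        A gray
        A black
        B gray
          B→H: H black — skip
          I gray
            I→A: A black — skip
            I→F: F black — skip
            I→K: K black — skip
          I black
          B→K: K black — skip
        B black
        J→C: C is gray → back edge
First back edge: J → C.

J->C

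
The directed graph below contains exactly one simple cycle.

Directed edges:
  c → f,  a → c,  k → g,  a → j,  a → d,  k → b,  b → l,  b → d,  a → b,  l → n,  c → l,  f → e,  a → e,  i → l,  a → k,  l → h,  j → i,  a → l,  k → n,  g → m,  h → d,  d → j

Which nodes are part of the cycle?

DFS with gray/black marking from j:
j gray
  i gray
    l gray
      n gray
      n black
      h gray
        d gray
          d→j: j is gray → back edge
Back edge closes the cycle j → i → l → h → d → j; its vertices are {d, h, i, j, l}.

d, h, i, j, l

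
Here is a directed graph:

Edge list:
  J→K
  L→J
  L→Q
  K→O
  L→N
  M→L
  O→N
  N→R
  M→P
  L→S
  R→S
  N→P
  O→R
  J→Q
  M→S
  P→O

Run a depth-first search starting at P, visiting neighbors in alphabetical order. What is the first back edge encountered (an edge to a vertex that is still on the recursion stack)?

N->P

DFS from P (visiting neighbors in alphabetical order); mark gray on enter, black on exit:
P gray
  O gray
    N gray
      N→P: P is gray → back edge
First back edge: N → P.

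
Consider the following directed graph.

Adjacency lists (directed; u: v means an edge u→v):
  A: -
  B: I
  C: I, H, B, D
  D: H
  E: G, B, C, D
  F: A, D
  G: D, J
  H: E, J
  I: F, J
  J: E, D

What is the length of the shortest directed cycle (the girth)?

For each vertex v, BFS finds the shortest path from v back to v.
The shortest such closed walk is H → E → D → H, length 3.

3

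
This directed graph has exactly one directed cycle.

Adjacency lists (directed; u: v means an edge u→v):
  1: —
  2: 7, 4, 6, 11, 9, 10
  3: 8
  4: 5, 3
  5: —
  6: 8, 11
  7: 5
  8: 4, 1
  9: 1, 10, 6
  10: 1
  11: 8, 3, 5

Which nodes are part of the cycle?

3, 4, 8

DFS with gray/black marking from 4:
4 gray
  5 gray
  5 black
  3 gray
    8 gray
      8→4: 4 is gray → back edge
Back edge closes the cycle 4 → 3 → 8 → 4; its vertices are {3, 4, 8}.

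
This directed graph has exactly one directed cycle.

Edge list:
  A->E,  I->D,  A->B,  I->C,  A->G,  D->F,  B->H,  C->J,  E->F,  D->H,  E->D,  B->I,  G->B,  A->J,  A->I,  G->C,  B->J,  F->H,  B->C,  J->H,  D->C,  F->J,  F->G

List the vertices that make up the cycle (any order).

B, D, F, G, I

DFS with gray/black marking from G:
G gray
  B gray
    J gray
      H gray
      H black
    J black
    C gray
      C→J: J black — skip
    C black
    I gray
      D gray
        D→C: C black — skip
        F gray
          F→G: G is gray → back edge
Back edge closes the cycle G → B → I → D → F → G; its vertices are {B, D, F, G, I}.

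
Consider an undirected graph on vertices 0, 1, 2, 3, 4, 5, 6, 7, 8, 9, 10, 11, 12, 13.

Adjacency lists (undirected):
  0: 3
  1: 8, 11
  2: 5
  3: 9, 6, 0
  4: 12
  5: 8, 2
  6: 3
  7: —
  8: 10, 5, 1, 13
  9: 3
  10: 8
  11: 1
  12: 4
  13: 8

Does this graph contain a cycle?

No

DFS, tracking each vertex's parent; an edge to a visited non-parent vertex closes a cycle.
Start from 11:
visit 11 (parent –)
  visit 1 (parent 11)
    visit 8 (parent 1)
      visit 10 (parent 8)
        10–8: parent, skip
      visit 5 (parent 8)
        5–8: parent, skip
        visit 2 (parent 5)
          2–5: parent, skip
      8–1: parent, skip
      visit 13 (parent 8)
        13–8: parent, skip
    1–11: parent, skip
visit 0 (parent –)
  visit 3 (parent 0)
    visit 9 (parent 3)
      9–3: parent, skip
    visit 6 (parent 3)
      6–3: parent, skip
    3–0: parent, skip
visit 4 (parent –)
  visit 12 (parent 4)
    12–4: parent, skip
visit 7 (parent –)
No non-parent visited neighbor found — the graph is a forest.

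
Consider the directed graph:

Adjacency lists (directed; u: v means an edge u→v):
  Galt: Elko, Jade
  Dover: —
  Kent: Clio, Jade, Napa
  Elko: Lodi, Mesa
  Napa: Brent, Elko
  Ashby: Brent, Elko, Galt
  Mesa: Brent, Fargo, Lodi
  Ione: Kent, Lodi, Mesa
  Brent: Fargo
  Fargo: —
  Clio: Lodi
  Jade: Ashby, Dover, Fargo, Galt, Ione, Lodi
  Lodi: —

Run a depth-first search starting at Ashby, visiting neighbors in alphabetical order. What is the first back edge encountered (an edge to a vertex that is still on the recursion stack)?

Jade→Ashby

DFS from Ashby (visiting neighbors in alphabetical order); mark gray on enter, black on exit:
Ashby gray
  Brent gray
    Fargo gray
    Fargo black
  Brent black
  Elko gray
    Lodi gray
    Lodi black
    Mesa gray
      Mesa→Brent: Brent black — skip
      Mesa→Fargo: Fargo black — skip
      Mesa→Lodi: Lodi black — skip
    Mesa black
  Elko black
  Galt gray
    Galt→Elko: Elko black — skip
    Jade gray
      Jade→Ashby: Ashby is gray → back edge
First back edge: Jade → Ashby.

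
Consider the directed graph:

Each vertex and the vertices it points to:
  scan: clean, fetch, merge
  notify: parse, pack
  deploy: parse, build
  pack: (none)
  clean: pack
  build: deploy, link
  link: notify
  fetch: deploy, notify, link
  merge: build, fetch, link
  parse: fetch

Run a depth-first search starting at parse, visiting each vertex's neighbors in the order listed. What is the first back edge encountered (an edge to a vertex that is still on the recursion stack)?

deploy->parse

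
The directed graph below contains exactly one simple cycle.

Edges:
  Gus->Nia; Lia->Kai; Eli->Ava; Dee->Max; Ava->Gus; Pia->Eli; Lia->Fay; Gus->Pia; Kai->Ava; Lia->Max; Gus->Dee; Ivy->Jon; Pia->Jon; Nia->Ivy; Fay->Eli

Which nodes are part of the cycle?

Ava, Eli, Gus, Pia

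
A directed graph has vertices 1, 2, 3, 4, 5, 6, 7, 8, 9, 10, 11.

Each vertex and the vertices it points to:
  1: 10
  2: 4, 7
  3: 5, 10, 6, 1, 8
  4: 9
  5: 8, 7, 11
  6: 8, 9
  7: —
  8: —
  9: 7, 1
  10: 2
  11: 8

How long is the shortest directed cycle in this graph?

5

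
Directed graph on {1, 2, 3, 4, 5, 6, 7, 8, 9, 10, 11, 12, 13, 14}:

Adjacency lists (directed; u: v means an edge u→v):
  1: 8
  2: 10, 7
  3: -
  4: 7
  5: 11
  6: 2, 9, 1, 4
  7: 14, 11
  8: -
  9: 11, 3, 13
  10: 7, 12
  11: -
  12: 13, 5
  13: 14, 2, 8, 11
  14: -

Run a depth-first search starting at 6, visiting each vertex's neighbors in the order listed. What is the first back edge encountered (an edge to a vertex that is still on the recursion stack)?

13->2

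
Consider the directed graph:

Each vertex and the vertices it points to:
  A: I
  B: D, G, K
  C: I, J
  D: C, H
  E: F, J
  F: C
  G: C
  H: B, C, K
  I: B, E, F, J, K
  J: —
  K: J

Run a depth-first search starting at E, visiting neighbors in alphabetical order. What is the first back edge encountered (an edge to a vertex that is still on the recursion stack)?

DFS from E (visiting neighbors in alphabetical order); mark gray on enter, black on exit:
E gray
  F gray
    C gray
      I gray
        B gray
          D gray
            D→C: C is gray → back edge
First back edge: D → C.

D→C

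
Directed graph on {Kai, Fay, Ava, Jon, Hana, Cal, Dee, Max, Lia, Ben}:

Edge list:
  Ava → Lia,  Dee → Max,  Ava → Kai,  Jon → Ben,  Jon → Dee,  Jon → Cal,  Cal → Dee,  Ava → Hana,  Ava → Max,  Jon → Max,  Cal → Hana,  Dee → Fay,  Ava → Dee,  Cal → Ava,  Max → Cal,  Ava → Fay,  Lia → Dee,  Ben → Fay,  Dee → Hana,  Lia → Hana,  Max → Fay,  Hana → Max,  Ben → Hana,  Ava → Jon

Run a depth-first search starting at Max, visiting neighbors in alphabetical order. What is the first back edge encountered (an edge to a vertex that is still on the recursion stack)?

Hana->Max

DFS from Max (visiting neighbors in alphabetical order); mark gray on enter, black on exit:
Max gray
  Cal gray
    Ava gray
      Dee gray
        Fay gray
        Fay black
        Hana gray
          Hana→Max: Max is gray → back edge
First back edge: Hana → Max.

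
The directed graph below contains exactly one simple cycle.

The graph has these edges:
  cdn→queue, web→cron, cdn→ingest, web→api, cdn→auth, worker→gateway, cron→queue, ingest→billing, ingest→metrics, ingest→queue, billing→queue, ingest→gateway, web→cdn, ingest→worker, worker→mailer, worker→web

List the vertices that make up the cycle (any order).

DFS with gray/black marking from worker:
worker gray
  web gray
    api gray
    api black
    cron gray
      queue gray
      queue black
    cron black
    cdn gray
      auth gray
      auth black
      cdn→queue: queue black — skip
      ingest gray
        billing gray
          billing→queue: queue black — skip
        billing black
        gateway gray
        gateway black
        ingest→worker: worker is gray → back edge
Back edge closes the cycle worker → web → cdn → ingest → worker; its vertices are {cdn, web, ingest, worker}.

cdn, web, ingest, worker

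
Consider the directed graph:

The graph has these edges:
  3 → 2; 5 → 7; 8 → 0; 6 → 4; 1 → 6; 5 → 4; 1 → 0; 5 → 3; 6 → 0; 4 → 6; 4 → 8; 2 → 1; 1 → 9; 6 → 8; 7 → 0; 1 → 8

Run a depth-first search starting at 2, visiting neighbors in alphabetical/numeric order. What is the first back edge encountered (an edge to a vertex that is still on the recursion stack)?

DFS from 2 (visiting neighbors in alphabetical/numeric order); mark gray on enter, black on exit:
2 gray
  1 gray
    0 gray
    0 black
    6 gray
      6→0: 0 black — skip
      4 gray
        4→6: 6 is gray → back edge
First back edge: 4 → 6.

4→6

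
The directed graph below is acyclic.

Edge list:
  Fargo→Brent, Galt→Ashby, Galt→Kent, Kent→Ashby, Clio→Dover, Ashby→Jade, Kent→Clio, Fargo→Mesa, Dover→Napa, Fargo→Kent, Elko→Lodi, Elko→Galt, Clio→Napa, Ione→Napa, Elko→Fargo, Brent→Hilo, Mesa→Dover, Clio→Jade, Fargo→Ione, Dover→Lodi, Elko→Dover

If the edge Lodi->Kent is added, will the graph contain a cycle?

Yes

Adding Lodi→Kent creates a cycle iff Kent can already reach Lodi.
Path from Kent: Kent → Clio → Dover → Lodi.
So Kent → … → Lodi → Kent is a cycle.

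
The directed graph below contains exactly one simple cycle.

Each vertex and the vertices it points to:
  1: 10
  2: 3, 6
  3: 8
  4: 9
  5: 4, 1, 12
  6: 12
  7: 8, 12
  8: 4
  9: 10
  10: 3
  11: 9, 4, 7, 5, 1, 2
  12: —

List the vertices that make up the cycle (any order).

DFS with gray/black marking from 8:
8 gray
  4 gray
    9 gray
      10 gray
        3 gray
          3→8: 8 is gray → back edge
Back edge closes the cycle 8 → 4 → 9 → 10 → 3 → 8; its vertices are {3, 4, 8, 9, 10}.

3, 4, 8, 9, 10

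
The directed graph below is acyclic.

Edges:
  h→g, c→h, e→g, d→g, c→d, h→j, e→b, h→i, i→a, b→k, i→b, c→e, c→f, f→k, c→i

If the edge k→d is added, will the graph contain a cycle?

Adding k→d creates a cycle iff d can already reach k.
Explore from d: no path reaches k. The graph stays acyclic.

No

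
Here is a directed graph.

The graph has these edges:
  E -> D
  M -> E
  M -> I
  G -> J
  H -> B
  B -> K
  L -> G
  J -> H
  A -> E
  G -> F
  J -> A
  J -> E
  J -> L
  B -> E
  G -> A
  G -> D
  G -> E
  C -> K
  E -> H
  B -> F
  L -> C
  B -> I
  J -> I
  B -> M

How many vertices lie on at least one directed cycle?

7

A vertex is on a directed cycle iff it belongs to a strongly connected component of size ≥ 2 (or has a self-loop).
The vertices on cycles are {B, E, G, H, J, L, M} — 7 in total.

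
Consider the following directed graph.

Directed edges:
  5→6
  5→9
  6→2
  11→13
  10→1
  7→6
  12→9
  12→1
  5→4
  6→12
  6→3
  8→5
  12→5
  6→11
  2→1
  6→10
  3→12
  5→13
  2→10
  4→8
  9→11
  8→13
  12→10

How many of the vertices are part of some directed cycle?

6

A vertex is on a directed cycle iff it belongs to a strongly connected component of size ≥ 2 (or has a self-loop).
The vertices on cycles are {3, 4, 5, 6, 8, 12} — 6 in total.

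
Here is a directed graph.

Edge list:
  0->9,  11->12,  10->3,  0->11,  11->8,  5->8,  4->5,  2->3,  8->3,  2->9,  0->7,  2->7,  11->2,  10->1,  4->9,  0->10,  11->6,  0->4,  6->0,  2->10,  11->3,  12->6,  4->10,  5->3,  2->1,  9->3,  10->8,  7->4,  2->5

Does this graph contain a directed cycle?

DFS with white/gray/black marking, starting from 6:
6 gray
  0 gray
    9 gray
      3 gray
      3 black
    9 black
    10 gray
      10→3: 3 black — skip
      8 gray
        8→3: 3 black — skip
      8 black
      1 gray
      1 black
    10 black
    4 gray
      5 gray
        5→8: 8 black — skip
        5→3: 3 black — skip
      5 black
      4→10: 10 black — skip
      4→9: 9 black — skip
    4 black
    11 gray
      11→6: 6 is gray → back edge
Back edge found, so a cycle exists: 6 → 0 → 11 → 6.

Yes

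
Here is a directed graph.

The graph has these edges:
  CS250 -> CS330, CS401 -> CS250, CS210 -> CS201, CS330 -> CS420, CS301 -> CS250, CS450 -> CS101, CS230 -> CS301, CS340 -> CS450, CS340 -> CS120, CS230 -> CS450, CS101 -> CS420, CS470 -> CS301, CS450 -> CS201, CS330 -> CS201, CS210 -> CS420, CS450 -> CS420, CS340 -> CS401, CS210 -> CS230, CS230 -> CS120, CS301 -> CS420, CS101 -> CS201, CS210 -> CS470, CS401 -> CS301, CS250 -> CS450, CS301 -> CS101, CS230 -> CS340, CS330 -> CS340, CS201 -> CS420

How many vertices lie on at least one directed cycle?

A vertex is on a directed cycle iff it belongs to a strongly connected component of size ≥ 2 (or has a self-loop).
The vertices on cycles are {CS250, CS301, CS330, CS340, CS401} — 5 in total.

5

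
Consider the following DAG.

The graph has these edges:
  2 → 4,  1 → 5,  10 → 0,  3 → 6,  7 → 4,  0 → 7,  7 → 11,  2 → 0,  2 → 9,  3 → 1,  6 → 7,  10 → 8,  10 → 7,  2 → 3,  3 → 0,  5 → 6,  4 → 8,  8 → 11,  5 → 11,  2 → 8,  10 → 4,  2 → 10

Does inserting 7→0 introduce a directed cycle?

Adding 7→0 creates a cycle iff 0 can already reach 7.
Path from 0: 0 → 7.
So 0 → … → 7 → 0 is a cycle.

Yes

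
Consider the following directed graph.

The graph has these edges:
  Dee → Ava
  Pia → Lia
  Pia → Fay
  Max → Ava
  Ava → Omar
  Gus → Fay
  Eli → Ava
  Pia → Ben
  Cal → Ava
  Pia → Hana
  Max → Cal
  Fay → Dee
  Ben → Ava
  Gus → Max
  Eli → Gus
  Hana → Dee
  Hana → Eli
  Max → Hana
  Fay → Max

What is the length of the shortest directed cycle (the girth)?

4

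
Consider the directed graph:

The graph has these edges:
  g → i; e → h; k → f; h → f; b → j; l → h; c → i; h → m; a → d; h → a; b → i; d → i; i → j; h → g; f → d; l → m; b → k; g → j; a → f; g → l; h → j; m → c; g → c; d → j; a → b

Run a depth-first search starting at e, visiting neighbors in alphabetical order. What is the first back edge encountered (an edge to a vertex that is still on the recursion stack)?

l→h

DFS from e (visiting neighbors in alphabetical order); mark gray on enter, black on exit:
e gray
  h gray
    a gray
      b gray
        i gray
          j gray
          j black
        i black
        b→j: j black — skip
        k gray
          f gray
            d gray
              d→i: i black — skip
              d→j: j black — skip
            d black
          f black
        k black
      b black
      a→d: d black — skip
      a→f: f black — skip
    a black
    h→f: f black — skip
    g gray
      c gray
        c→i: i black — skip
      c black
      g→i: i black — skip
      g→j: j black — skip
      l gray
        l→h: h is gray → back edge
First back edge: l → h.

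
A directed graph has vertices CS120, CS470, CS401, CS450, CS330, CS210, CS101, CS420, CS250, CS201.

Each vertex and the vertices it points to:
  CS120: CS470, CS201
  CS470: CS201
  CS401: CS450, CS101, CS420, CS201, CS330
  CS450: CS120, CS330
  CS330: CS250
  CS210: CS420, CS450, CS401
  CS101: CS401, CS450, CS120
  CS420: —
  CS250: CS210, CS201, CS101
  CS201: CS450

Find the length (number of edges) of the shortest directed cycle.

For each vertex v, BFS finds the shortest path from v back to v.
The shortest such closed walk is CS101 → CS401 → CS101, length 2.

2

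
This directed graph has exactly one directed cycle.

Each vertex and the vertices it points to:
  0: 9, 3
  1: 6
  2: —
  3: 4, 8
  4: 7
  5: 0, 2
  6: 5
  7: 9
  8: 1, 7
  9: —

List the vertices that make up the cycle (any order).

0, 1, 3, 5, 6, 8

DFS with gray/black marking from 3:
3 gray
  4 gray
    7 gray
      9 gray
      9 black
    7 black
  4 black
  8 gray
    1 gray
      6 gray
        5 gray
          0 gray
            0→9: 9 black — skip
            0→3: 3 is gray → back edge
Back edge closes the cycle 3 → 8 → 1 → 6 → 5 → 0 → 3; its vertices are {0, 1, 3, 5, 6, 8}.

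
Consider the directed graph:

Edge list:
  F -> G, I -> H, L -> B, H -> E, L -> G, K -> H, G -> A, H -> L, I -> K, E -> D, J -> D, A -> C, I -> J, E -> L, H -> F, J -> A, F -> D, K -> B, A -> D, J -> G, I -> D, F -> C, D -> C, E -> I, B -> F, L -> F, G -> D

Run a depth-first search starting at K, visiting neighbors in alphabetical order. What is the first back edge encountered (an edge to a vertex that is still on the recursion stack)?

DFS from K (visiting neighbors in alphabetical order); mark gray on enter, black on exit:
K gray
  B gray
    F gray
      C gray
      C black
      D gray
        D→C: C black — skip
      D black
      G gray
        A gray
          A→C: C black — skip
          A→D: D black — skip
        A black
        G→D: D black — skip
      G black
    F black
  B black
  H gray
    E gray
      E→D: D black — skip
      I gray
        I→D: D black — skip
        I→H: H is gray → back edge
First back edge: I → H.

I->H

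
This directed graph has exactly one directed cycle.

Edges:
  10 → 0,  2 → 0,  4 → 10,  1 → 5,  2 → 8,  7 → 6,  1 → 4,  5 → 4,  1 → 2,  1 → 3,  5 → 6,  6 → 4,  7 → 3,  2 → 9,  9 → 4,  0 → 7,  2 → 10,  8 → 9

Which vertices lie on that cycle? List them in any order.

DFS with gray/black marking from 0:
0 gray
  7 gray
    3 gray
    3 black
    6 gray
      4 gray
        10 gray
          10→0: 0 is gray → back edge
Back edge closes the cycle 0 → 7 → 6 → 4 → 10 → 0; its vertices are {0, 4, 6, 7, 10}.

0, 4, 6, 7, 10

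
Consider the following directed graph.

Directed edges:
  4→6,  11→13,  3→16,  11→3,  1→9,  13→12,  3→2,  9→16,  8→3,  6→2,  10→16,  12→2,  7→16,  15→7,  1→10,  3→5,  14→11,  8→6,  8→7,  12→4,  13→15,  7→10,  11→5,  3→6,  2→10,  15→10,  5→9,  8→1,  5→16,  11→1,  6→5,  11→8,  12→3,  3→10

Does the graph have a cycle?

No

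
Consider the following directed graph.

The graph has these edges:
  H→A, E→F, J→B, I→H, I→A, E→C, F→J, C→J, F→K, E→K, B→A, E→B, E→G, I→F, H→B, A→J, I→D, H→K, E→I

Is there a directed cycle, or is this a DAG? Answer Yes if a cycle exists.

DFS with white/gray/black marking, starting from A:
A gray
  J gray
    B gray
      B→A: A is gray → back edge
Back edge found, so a cycle exists: A → J → B → A.

Yes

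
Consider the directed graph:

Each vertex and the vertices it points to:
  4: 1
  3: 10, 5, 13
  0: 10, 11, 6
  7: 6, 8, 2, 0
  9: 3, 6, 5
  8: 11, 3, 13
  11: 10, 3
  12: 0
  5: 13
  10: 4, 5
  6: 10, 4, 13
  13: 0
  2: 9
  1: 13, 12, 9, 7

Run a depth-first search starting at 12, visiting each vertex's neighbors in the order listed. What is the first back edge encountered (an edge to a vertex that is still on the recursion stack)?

DFS from 12 (visiting each vertex's neighbors in the order listed); mark gray on enter, black on exit:
12 gray
  0 gray
    10 gray
      4 gray
        1 gray
          13 gray
            13→0: 0 is gray → back edge
First back edge: 13 → 0.

13->0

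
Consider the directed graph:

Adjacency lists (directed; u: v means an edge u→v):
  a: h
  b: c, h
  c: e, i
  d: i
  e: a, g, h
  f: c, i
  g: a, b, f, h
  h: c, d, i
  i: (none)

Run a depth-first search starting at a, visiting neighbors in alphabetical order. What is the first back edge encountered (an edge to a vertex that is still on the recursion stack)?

e→a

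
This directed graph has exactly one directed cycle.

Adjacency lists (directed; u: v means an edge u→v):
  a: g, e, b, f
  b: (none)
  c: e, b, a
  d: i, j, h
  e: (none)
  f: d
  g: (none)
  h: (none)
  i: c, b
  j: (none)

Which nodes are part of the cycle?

a, c, d, f, i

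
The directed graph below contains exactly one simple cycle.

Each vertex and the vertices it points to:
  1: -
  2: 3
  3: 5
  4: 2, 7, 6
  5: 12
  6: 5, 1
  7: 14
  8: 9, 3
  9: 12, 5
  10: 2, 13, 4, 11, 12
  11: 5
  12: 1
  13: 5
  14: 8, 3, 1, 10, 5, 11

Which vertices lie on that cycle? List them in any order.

4, 7, 10, 14

DFS with gray/black marking from 7:
7 gray
  14 gray
    8 gray
      9 gray
        12 gray
          1 gray
          1 black
        12 black
        5 gray
          5→12: 12 black — skip
        5 black
      9 black
      3 gray
        3→5: 5 black — skip
      3 black
    8 black
    14→3: 3 black — skip
    14→1: 1 black — skip
    10 gray
      2 gray
        2→3: 3 black — skip
      2 black
      13 gray
        13→5: 5 black — skip
      13 black
      4 gray
        4→2: 2 black — skip
        4→7: 7 is gray → back edge
Back edge closes the cycle 7 → 14 → 10 → 4 → 7; its vertices are {4, 7, 10, 14}.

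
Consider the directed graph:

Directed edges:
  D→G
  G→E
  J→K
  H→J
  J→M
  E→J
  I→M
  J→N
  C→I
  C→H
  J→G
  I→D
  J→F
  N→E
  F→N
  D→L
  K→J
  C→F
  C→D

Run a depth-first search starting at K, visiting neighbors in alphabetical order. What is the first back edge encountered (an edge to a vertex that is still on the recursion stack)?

DFS from K (visiting neighbors in alphabetical order); mark gray on enter, black on exit:
K gray
  J gray
    F gray
      N gray
        E gray
          E→J: J is gray → back edge
First back edge: E → J.

E→J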